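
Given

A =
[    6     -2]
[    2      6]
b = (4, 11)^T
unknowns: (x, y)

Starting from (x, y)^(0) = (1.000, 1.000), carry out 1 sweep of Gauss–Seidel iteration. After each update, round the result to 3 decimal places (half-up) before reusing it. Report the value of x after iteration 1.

1.000

Iteration 1:
  x = (4 - (-2)·1.000) / (6) = 1.000
  y = (11 - (2)·1.000) / (6) = 1.500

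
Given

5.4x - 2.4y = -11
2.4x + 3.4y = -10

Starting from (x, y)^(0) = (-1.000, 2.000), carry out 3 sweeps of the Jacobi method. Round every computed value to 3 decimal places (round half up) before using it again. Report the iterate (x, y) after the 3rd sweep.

(-2.984, -0.802)

Iteration 1:
  x = (-11 - (-2.4)·2.000) / (5.4) = -1.148
  y = (-10 - (2.4)·-1.000) / (3.4) = -2.235
Iteration 2:
  x = (-11 - (-2.4)·-2.235) / (5.4) = -3.030
  y = (-10 - (2.4)·-1.148) / (3.4) = -2.131
Iteration 3:
  x = (-11 - (-2.4)·-2.131) / (5.4) = -2.984
  y = (-10 - (2.4)·-3.030) / (3.4) = -0.802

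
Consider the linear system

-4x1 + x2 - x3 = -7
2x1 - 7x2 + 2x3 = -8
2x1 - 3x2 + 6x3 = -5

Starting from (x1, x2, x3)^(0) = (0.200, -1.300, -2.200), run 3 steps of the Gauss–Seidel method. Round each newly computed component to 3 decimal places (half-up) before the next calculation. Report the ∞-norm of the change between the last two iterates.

0.078

Iteration 1:
  x1 = (-7 - (1)·-1.300 - (-1)·-2.200) / (-4) = 1.975
  x2 = (-8 - (2)·1.975 - (2)·-2.200) / (-7) = 1.079
  x3 = (-5 - (2)·1.975 - (-3)·1.079) / (6) = -0.952
Iteration 2:
  x1 = (-7 - (1)·1.079 - (-1)·-0.952) / (-4) = 2.258
  x2 = (-8 - (2)·2.258 - (2)·-0.952) / (-7) = 1.516
  x3 = (-5 - (2)·2.258 - (-3)·1.516) / (6) = -0.828
Iteration 3:
  x1 = (-7 - (1)·1.516 - (-1)·-0.828) / (-4) = 2.336
  x2 = (-8 - (2)·2.336 - (2)·-0.828) / (-7) = 1.574
  x3 = (-5 - (2)·2.336 - (-3)·1.574) / (6) = -0.825
Change: (0.078, 0.058, 0.003) → max |·| = 0.078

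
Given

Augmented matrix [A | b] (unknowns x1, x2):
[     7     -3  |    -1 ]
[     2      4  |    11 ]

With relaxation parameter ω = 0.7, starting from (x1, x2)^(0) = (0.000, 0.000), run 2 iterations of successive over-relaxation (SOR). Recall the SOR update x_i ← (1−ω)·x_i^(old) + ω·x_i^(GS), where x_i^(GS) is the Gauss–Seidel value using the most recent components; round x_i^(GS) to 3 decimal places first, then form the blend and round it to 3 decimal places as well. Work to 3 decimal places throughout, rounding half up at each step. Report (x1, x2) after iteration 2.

(0.458, 2.353)

Iteration 1:
  x1: GS value = (-1 - (-3)·0.000) / (7) = -0.143;  x1 ← (1−ω)·0.000 + ω·-0.143 = -0.100
  x2: GS value = (11 - (2)·-0.100) / (4) = 2.800;  x2 ← (1−ω)·0.000 + ω·2.800 = 1.960
Iteration 2:
  x1: GS value = (-1 - (-3)·1.960) / (7) = 0.697;  x1 ← (1−ω)·-0.100 + ω·0.697 = 0.458
  x2: GS value = (11 - (2)·0.458) / (4) = 2.521;  x2 ← (1−ω)·1.960 + ω·2.521 = 2.353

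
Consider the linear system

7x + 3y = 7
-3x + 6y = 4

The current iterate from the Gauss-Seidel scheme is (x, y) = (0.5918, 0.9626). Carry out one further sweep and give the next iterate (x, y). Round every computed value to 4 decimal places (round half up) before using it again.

(0.5875, 0.9604)

One sweep:
  x = (7 - (3)·0.9626) / (7) = 0.5875
  y = (4 - (-3)·0.5875) / (6) = 0.9604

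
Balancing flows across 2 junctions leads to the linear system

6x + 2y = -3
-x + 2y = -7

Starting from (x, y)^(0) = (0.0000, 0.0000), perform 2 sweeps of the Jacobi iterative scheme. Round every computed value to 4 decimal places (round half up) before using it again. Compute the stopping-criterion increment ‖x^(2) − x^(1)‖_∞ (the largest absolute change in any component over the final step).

Iteration 1:
  x = (-3 - (2)·0.0000) / (6) = -0.5000
  y = (-7 - (-1)·0.0000) / (2) = -3.5000
Iteration 2:
  x = (-3 - (2)·-3.5000) / (6) = 0.6667
  y = (-7 - (-1)·-0.5000) / (2) = -3.7500
Change: (1.1667, -0.2500) → max |·| = 1.1667

1.1667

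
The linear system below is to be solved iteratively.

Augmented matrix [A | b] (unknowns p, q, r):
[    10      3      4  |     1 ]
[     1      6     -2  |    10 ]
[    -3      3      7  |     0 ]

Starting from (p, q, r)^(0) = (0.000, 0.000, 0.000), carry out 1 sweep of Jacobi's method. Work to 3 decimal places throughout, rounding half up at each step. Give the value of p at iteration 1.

Iteration 1:
  p = (1 - (3)·0.000 - (4)·0.000) / (10) = 0.100
  q = (10 - (1)·0.000 - (-2)·0.000) / (6) = 1.667
  r = (0 - (-3)·0.000 - (3)·0.000) / (7) = 0.000

0.100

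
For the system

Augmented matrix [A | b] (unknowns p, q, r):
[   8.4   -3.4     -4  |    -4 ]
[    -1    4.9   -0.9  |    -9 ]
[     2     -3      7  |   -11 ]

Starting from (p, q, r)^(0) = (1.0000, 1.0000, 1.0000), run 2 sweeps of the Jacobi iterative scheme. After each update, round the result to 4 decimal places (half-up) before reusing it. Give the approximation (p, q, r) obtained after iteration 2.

Iteration 1:
  p = (-4 - (-3.4)·1.0000 - (-4)·1.0000) / (8.4) = 0.4048
  q = (-9 - (-1)·1.0000 - (-0.9)·1.0000) / (4.9) = -1.4490
  r = (-11 - (2)·1.0000 - (-3)·1.0000) / (7) = -1.4286
Iteration 2:
  p = (-4 - (-3.4)·-1.4490 - (-4)·-1.4286) / (8.4) = -1.7430
  q = (-9 - (-1)·0.4048 - (-0.9)·-1.4286) / (4.9) = -2.0165
  r = (-11 - (2)·0.4048 - (-3)·-1.4490) / (7) = -2.3081

(-1.7430, -2.0165, -2.3081)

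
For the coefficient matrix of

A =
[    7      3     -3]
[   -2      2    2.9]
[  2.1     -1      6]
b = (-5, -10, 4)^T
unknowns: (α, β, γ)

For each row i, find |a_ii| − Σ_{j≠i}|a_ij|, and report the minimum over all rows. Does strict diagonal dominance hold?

row 1: |7| − (3+3) = 1
row 2: |2| − (2+2.9) = -2.9
row 3: |6| − (2.1+1) = 2.9
minimum over rows = -2.9 → not strictly diagonally dominant

-2.9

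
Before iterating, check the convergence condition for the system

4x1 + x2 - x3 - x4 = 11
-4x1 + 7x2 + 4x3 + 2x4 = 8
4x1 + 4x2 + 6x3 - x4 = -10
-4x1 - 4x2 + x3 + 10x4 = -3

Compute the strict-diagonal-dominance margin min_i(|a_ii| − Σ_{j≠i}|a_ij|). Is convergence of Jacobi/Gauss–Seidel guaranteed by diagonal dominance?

-3

row 1: |4| − (1+1+1) = 1
row 2: |7| − (4+4+2) = -3
row 3: |6| − (4+4+1) = -3
row 4: |10| − (4+4+1) = 1
minimum over rows = -3 → not strictly diagonally dominant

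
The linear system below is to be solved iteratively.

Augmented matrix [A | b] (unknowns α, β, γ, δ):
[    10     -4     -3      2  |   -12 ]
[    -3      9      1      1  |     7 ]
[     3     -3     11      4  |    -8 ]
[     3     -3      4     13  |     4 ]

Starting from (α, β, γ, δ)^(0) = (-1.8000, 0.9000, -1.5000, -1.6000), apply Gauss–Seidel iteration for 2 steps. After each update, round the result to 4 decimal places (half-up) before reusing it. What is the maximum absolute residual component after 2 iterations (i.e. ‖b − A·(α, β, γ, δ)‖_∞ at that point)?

Iteration 1:
  α = (-12 - (-4)·0.9000 - (-3)·-1.5000 - (2)·-1.6000) / (10) = -0.9700
  β = (7 - (-3)·-0.9700 - (1)·-1.5000 - (1)·-1.6000) / (9) = 0.7989
  γ = (-8 - (3)·-0.9700 - (-3)·0.7989 - (4)·-1.6000) / (11) = 0.3370
  δ = (4 - (3)·-0.9700 - (-3)·0.7989 - (4)·0.3370) / (13) = 0.6122
Iteration 2:
  α = (-12 - (-4)·0.7989 - (-3)·0.3370 - (2)·0.6122) / (10) = -0.9018
  β = (7 - (-3)·-0.9018 - (1)·0.3370 - (1)·0.6122) / (9) = 0.3717
  γ = (-8 - (3)·-0.9018 - (-3)·0.3717 - (4)·0.6122) / (11) = -0.6026
  δ = (4 - (3)·-0.9018 - (-3)·0.3717 - (4)·-0.6026) / (13) = 0.7870
Residual b − A·x = (-4.8770, 0.7649, -0.6989, -0.0001); ∞-norm = 4.8770

4.8770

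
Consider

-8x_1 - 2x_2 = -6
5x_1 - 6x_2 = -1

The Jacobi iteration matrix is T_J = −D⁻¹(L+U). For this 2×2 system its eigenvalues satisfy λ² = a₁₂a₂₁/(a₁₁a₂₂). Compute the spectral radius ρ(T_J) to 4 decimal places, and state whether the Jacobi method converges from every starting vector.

a₁₂a₂₁/(a₁₁a₂₂) = (-2)·(5) / ((-8)·(-6)) = -0.208333
ρ = √|-0.208333| = √0.208333 = 0.4564
ρ < 1, so Jacobi converges

0.4564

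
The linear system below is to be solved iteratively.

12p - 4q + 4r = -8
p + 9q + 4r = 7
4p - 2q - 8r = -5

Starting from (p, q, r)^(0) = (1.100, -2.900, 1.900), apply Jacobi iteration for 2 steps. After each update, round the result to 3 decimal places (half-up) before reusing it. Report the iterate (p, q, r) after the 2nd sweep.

(-1.363, 0.185, -0.461)

Iteration 1:
  p = (-8 - (-4)·-2.900 - (4)·1.900) / (12) = -2.267
  q = (7 - (1)·1.100 - (4)·1.900) / (9) = -0.189
  r = (-5 - (4)·1.100 - (-2)·-2.900) / (-8) = 1.900
Iteration 2:
  p = (-8 - (-4)·-0.189 - (4)·1.900) / (12) = -1.363
  q = (7 - (1)·-2.267 - (4)·1.900) / (9) = 0.185
  r = (-5 - (4)·-2.267 - (-2)·-0.189) / (-8) = -0.461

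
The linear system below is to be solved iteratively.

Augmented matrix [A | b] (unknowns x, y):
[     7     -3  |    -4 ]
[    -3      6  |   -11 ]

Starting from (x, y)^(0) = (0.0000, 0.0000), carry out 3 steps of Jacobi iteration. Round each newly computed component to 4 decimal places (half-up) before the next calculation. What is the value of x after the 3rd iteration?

-1.4796

Iteration 1:
  x = (-4 - (-3)·0.0000) / (7) = -0.5714
  y = (-11 - (-3)·0.0000) / (6) = -1.8333
Iteration 2:
  x = (-4 - (-3)·-1.8333) / (7) = -1.3571
  y = (-11 - (-3)·-0.5714) / (6) = -2.1190
Iteration 3:
  x = (-4 - (-3)·-2.1190) / (7) = -1.4796
  y = (-11 - (-3)·-1.3571) / (6) = -2.5119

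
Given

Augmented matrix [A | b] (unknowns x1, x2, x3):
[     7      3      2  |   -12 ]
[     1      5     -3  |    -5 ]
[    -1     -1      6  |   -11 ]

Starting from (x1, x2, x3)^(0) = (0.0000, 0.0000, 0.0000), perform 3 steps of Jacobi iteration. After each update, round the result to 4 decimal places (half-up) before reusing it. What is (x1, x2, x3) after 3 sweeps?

(-0.3082, -2.2190, -2.2532)

Iteration 1:
  x1 = (-12 - (3)·0.0000 - (2)·0.0000) / (7) = -1.7143
  x2 = (-5 - (1)·0.0000 - (-3)·0.0000) / (5) = -1.0000
  x3 = (-11 - (-1)·0.0000 - (-1)·0.0000) / (6) = -1.8333
Iteration 2:
  x1 = (-12 - (3)·-1.0000 - (2)·-1.8333) / (7) = -0.7619
  x2 = (-5 - (1)·-1.7143 - (-3)·-1.8333) / (5) = -1.7571
  x3 = (-11 - (-1)·-1.7143 - (-1)·-1.0000) / (6) = -2.2857
Iteration 3:
  x1 = (-12 - (3)·-1.7571 - (2)·-2.2857) / (7) = -0.3082
  x2 = (-5 - (1)·-0.7619 - (-3)·-2.2857) / (5) = -2.2190
  x3 = (-11 - (-1)·-0.7619 - (-1)·-1.7571) / (6) = -2.2532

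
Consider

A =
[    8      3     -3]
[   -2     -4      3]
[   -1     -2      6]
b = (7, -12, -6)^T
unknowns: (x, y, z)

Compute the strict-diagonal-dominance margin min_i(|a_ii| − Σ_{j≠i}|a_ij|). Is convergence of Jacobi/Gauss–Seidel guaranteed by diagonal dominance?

row 1: |8| − (3+3) = 2
row 2: |-4| − (2+3) = -1
row 3: |6| − (1+2) = 3
minimum over rows = -1 → not strictly diagonally dominant

-1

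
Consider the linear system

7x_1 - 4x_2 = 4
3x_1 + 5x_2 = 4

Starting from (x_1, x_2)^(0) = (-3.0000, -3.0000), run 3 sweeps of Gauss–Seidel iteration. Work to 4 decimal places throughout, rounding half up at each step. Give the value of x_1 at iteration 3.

0.5416

Iteration 1:
  x_1 = (4 - (-4)·-3.0000) / (7) = -1.1429
  x_2 = (4 - (3)·-1.1429) / (5) = 1.4857
Iteration 2:
  x_1 = (4 - (-4)·1.4857) / (7) = 1.4204
  x_2 = (4 - (3)·1.4204) / (5) = -0.0522
Iteration 3:
  x_1 = (4 - (-4)·-0.0522) / (7) = 0.5416
  x_2 = (4 - (3)·0.5416) / (5) = 0.4750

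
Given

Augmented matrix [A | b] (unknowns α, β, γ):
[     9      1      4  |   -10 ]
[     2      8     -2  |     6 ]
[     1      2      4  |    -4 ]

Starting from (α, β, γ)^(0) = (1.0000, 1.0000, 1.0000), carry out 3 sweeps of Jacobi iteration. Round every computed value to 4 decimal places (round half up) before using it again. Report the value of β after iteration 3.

0.6146

Iteration 1:
  α = (-10 - (1)·1.0000 - (4)·1.0000) / (9) = -1.6667
  β = (6 - (2)·1.0000 - (-2)·1.0000) / (8) = 0.7500
  γ = (-4 - (1)·1.0000 - (2)·1.0000) / (4) = -1.7500
Iteration 2:
  α = (-10 - (1)·0.7500 - (4)·-1.7500) / (9) = -0.4167
  β = (6 - (2)·-1.6667 - (-2)·-1.7500) / (8) = 0.7292
  γ = (-4 - (1)·-1.6667 - (2)·0.7500) / (4) = -0.9583
Iteration 3:
  α = (-10 - (1)·0.7292 - (4)·-0.9583) / (9) = -0.7662
  β = (6 - (2)·-0.4167 - (-2)·-0.9583) / (8) = 0.6146
  γ = (-4 - (1)·-0.4167 - (2)·0.7292) / (4) = -1.2604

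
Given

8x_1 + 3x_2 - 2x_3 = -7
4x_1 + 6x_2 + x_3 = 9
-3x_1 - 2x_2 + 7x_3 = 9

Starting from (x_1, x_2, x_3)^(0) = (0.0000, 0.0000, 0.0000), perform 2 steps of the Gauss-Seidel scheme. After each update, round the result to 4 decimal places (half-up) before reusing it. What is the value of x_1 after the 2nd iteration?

Iteration 1:
  x_1 = (-7 - (3)·0.0000 - (-2)·0.0000) / (8) = -0.8750
  x_2 = (9 - (4)·-0.8750 - (1)·0.0000) / (6) = 2.0833
  x_3 = (9 - (-3)·-0.8750 - (-2)·2.0833) / (7) = 1.5059
Iteration 2:
  x_1 = (-7 - (3)·2.0833 - (-2)·1.5059) / (8) = -1.2798
  x_2 = (9 - (4)·-1.2798 - (1)·1.5059) / (6) = 2.1022
  x_3 = (9 - (-3)·-1.2798 - (-2)·2.1022) / (7) = 1.3379

-1.2798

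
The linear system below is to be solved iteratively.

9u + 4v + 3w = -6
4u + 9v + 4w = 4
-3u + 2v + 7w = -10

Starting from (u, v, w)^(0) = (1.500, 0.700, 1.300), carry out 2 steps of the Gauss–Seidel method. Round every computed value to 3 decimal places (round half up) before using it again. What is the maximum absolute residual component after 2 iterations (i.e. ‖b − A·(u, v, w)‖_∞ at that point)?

Iteration 1:
  u = (-6 - (4)·0.700 - (3)·1.300) / (9) = -1.411
  v = (4 - (4)·-1.411 - (4)·1.300) / (9) = 0.494
  w = (-10 - (-3)·-1.411 - (2)·0.494) / (7) = -2.174
Iteration 2:
  u = (-6 - (4)·0.494 - (3)·-2.174) / (9) = -0.162
  v = (4 - (4)·-0.162 - (4)·-2.174) / (9) = 1.483
  w = (-10 - (-3)·-0.162 - (2)·1.483) / (7) = -1.922
Residual b − A·x = (-4.708, -1.011, 0.002); ∞-norm = 4.708

4.708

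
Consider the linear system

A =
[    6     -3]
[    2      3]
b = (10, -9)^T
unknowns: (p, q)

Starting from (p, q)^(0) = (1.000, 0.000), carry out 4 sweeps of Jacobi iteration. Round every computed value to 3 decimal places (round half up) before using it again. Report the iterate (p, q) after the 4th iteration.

Iteration 1:
  p = (10 - (-3)·0.000) / (6) = 1.667
  q = (-9 - (2)·1.000) / (3) = -3.667
Iteration 2:
  p = (10 - (-3)·-3.667) / (6) = -0.167
  q = (-9 - (2)·1.667) / (3) = -4.111
Iteration 3:
  p = (10 - (-3)·-4.111) / (6) = -0.389
  q = (-9 - (2)·-0.167) / (3) = -2.889
Iteration 4:
  p = (10 - (-3)·-2.889) / (6) = 0.222
  q = (-9 - (2)·-0.389) / (3) = -2.741

(0.222, -2.741)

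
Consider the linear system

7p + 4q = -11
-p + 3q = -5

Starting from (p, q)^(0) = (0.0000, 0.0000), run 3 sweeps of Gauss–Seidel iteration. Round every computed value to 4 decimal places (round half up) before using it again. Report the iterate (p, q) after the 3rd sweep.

(-0.5582, -1.8527)

Iteration 1:
  p = (-11 - (4)·0.0000) / (7) = -1.5714
  q = (-5 - (-1)·-1.5714) / (3) = -2.1905
Iteration 2:
  p = (-11 - (4)·-2.1905) / (7) = -0.3197
  q = (-5 - (-1)·-0.3197) / (3) = -1.7732
Iteration 3:
  p = (-11 - (4)·-1.7732) / (7) = -0.5582
  q = (-5 - (-1)·-0.5582) / (3) = -1.8527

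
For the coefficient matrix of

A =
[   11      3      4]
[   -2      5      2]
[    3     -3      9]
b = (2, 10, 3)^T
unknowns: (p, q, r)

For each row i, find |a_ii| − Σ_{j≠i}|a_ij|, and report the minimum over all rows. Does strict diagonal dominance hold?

1

row 1: |11| − (3+4) = 4
row 2: |5| − (2+2) = 1
row 3: |9| − (3+3) = 3
minimum over rows = 1 → strictly diagonally dominant (convergence guaranteed)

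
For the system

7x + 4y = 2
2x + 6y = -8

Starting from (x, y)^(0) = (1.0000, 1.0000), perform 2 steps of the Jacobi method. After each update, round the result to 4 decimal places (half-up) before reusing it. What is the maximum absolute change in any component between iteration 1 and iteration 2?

Iteration 1:
  x = (2 - (4)·1.0000) / (7) = -0.2857
  y = (-8 - (2)·1.0000) / (6) = -1.6667
Iteration 2:
  x = (2 - (4)·-1.6667) / (7) = 1.2381
  y = (-8 - (2)·-0.2857) / (6) = -1.2381
Change: (1.5238, 0.4286) → max |·| = 1.5238

1.5238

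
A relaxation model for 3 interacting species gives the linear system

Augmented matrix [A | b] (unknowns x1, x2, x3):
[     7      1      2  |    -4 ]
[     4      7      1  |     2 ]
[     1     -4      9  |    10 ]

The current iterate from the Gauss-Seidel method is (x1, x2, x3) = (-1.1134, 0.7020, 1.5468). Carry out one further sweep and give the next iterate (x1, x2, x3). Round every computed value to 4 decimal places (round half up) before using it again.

(-1.1137, 0.7011, 1.5465)

One sweep:
  x1 = (-4 - (1)·0.7020 - (2)·1.5468) / (7) = -1.1137
  x2 = (2 - (4)·-1.1137 - (1)·1.5468) / (7) = 0.7011
  x3 = (10 - (1)·-1.1137 - (-4)·0.7011) / (9) = 1.5465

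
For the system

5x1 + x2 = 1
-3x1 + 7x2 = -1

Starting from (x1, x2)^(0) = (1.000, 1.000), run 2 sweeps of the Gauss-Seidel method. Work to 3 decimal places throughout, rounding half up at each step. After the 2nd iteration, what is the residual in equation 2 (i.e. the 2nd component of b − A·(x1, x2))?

0.002

Iteration 1:
  x1 = (1 - (1)·1.000) / (5) = 0.000
  x2 = (-1 - (-3)·0.000) / (7) = -0.143
Iteration 2:
  x1 = (1 - (1)·-0.143) / (5) = 0.229
  x2 = (-1 - (-3)·0.229) / (7) = -0.045
Residual b − A·x = (-0.100, 0.002)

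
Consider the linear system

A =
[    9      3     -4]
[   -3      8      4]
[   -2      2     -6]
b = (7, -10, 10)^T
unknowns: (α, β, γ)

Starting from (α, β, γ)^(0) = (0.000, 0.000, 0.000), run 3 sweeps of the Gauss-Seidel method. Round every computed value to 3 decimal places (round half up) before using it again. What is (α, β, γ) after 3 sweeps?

Iteration 1:
  α = (7 - (3)·0.000 - (-4)·0.000) / (9) = 0.778
  β = (-10 - (-3)·0.778 - (4)·0.000) / (8) = -0.958
  γ = (10 - (-2)·0.778 - (2)·-0.958) / (-6) = -2.245
Iteration 2:
  α = (7 - (3)·-0.958 - (-4)·-2.245) / (9) = 0.099
  β = (-10 - (-3)·0.099 - (4)·-2.245) / (8) = -0.090
  γ = (10 - (-2)·0.099 - (2)·-0.090) / (-6) = -1.730
Iteration 3:
  α = (7 - (3)·-0.090 - (-4)·-1.730) / (9) = 0.039
  β = (-10 - (-3)·0.039 - (4)·-1.730) / (8) = -0.370
  γ = (10 - (-2)·0.039 - (2)·-0.370) / (-6) = -1.803

(0.039, -0.370, -1.803)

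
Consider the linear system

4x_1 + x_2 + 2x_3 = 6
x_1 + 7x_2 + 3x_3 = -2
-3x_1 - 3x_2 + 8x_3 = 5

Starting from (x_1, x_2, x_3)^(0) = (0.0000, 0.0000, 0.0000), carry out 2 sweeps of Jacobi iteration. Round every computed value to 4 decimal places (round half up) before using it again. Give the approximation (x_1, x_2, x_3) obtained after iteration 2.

Iteration 1:
  x_1 = (6 - (1)·0.0000 - (2)·0.0000) / (4) = 1.5000
  x_2 = (-2 - (1)·0.0000 - (3)·0.0000) / (7) = -0.2857
  x_3 = (5 - (-3)·0.0000 - (-3)·0.0000) / (8) = 0.6250
Iteration 2:
  x_1 = (6 - (1)·-0.2857 - (2)·0.6250) / (4) = 1.2589
  x_2 = (-2 - (1)·1.5000 - (3)·0.6250) / (7) = -0.7679
  x_3 = (5 - (-3)·1.5000 - (-3)·-0.2857) / (8) = 1.0804

(1.2589, -0.7679, 1.0804)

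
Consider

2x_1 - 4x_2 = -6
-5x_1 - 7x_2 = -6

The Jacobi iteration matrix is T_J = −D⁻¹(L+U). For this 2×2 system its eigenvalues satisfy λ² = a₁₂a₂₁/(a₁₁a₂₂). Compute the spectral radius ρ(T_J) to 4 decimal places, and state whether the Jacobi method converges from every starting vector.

a₁₂a₂₁/(a₁₁a₂₂) = (-4)·(-5) / ((2)·(-7)) = -1.428571
ρ = √|-1.428571| = √1.428571 = 1.1952
ρ > 1, so Jacobi diverges

1.1952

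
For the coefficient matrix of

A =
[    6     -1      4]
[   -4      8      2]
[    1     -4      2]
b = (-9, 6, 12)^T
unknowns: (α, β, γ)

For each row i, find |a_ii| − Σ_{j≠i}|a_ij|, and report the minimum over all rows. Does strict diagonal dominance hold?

row 1: |6| − (1+4) = 1
row 2: |8| − (4+2) = 2
row 3: |2| − (1+4) = -3
minimum over rows = -3 → not strictly diagonally dominant

-3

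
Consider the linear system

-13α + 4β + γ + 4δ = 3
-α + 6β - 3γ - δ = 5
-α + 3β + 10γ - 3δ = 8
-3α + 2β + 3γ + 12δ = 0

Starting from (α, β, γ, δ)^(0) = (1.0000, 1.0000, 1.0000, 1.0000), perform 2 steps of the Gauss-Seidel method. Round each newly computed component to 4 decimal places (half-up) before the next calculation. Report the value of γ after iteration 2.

0.3806

Iteration 1:
  α = (3 - (4)·1.0000 - (1)·1.0000 - (4)·1.0000) / (-13) = 0.4615
  β = (5 - (-1)·0.4615 - (-3)·1.0000 - (-1)·1.0000) / (6) = 1.5769
  γ = (8 - (-1)·0.4615 - (3)·1.5769 - (-3)·1.0000) / (10) = 0.6731
  δ = (0 - (-3)·0.4615 - (2)·1.5769 - (3)·0.6731) / (12) = -0.3157
Iteration 2:
  α = (3 - (4)·1.5769 - (1)·0.6731 - (4)·-0.3157) / (-13) = 0.2091
  β = (5 - (-1)·0.2091 - (-3)·0.6731 - (-1)·-0.3157) / (6) = 1.1521
  γ = (8 - (-1)·0.2091 - (3)·1.1521 - (-3)·-0.3157) / (10) = 0.3806
  δ = (0 - (-3)·0.2091 - (2)·1.1521 - (3)·0.3806) / (12) = -0.2349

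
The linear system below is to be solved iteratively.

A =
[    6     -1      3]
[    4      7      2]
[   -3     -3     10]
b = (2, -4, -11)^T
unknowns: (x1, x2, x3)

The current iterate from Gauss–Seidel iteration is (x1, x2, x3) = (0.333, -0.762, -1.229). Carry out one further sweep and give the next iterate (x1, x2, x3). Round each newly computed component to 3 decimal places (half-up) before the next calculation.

One sweep:
  x1 = (2 - (-1)·-0.762 - (3)·-1.229) / (6) = 0.821
  x2 = (-4 - (4)·0.821 - (2)·-1.229) / (7) = -0.689
  x3 = (-11 - (-3)·0.821 - (-3)·-0.689) / (10) = -1.060

(0.821, -0.689, -1.060)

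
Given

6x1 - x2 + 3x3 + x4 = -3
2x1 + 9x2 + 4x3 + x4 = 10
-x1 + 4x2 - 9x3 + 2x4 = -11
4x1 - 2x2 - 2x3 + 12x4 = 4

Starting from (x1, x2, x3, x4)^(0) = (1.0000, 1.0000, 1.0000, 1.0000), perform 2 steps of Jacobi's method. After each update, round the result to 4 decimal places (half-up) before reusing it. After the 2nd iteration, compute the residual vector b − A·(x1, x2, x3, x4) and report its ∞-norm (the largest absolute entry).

Iteration 1:
  x1 = (-3 - (-1)·1.0000 - (3)·1.0000 - (1)·1.0000) / (6) = -1.0000
  x2 = (10 - (2)·1.0000 - (4)·1.0000 - (1)·1.0000) / (9) = 0.3333
  x3 = (-11 - (-1)·1.0000 - (4)·1.0000 - (2)·1.0000) / (-9) = 1.7778
  x4 = (4 - (4)·1.0000 - (-2)·1.0000 - (-2)·1.0000) / (12) = 0.3333
Iteration 2:
  x1 = (-3 - (-1)·0.3333 - (3)·1.7778 - (1)·0.3333) / (6) = -1.3889
  x2 = (10 - (2)·-1.0000 - (4)·1.7778 - (1)·0.3333) / (9) = 0.5062
  x3 = (-11 - (-1)·-1.0000 - (4)·0.3333 - (2)·0.3333) / (-9) = 1.5555
  x4 = (4 - (4)·-1.0000 - (-2)·0.3333 - (-2)·1.7778) / (12) = 1.0185
Residual b − A·x = (0.1546, 0.9815, -2.4512, 1.4570); ∞-norm = 2.4512

2.4512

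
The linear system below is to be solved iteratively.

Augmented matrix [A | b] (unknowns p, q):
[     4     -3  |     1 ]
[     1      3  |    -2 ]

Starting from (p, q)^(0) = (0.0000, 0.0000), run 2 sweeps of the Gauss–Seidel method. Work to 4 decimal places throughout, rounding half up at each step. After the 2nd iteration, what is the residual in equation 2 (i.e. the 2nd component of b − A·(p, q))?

0.0000

Iteration 1:
  p = (1 - (-3)·0.0000) / (4) = 0.2500
  q = (-2 - (1)·0.2500) / (3) = -0.7500
Iteration 2:
  p = (1 - (-3)·-0.7500) / (4) = -0.3125
  q = (-2 - (1)·-0.3125) / (3) = -0.5625
Residual b − A·x = (0.5625, 0.0000)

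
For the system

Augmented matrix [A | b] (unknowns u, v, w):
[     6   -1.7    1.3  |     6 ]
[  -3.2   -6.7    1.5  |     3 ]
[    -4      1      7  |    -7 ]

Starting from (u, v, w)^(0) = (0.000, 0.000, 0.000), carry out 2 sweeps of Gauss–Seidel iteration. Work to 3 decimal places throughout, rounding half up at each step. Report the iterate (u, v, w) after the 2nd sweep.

Iteration 1:
  u = (6 - (-1.7)·0.000 - (1.3)·0.000) / (6) = 1.000
  v = (3 - (-3.2)·1.000 - (1.5)·0.000) / (-6.7) = -0.925
  w = (-7 - (-4)·1.000 - (1)·-0.925) / (7) = -0.296
Iteration 2:
  u = (6 - (-1.7)·-0.925 - (1.3)·-0.296) / (6) = 0.802
  v = (3 - (-3.2)·0.802 - (1.5)·-0.296) / (-6.7) = -0.897
  w = (-7 - (-4)·0.802 - (1)·-0.897) / (7) = -0.414

(0.802, -0.897, -0.414)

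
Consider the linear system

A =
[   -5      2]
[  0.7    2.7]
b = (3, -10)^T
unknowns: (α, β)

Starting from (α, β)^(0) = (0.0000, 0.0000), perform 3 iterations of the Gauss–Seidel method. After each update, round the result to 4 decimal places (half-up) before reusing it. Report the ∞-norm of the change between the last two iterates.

Iteration 1:
  α = (3 - (2)·0.0000) / (-5) = -0.6000
  β = (-10 - (0.7)·-0.6000) / (2.7) = -3.5481
Iteration 2:
  α = (3 - (2)·-3.5481) / (-5) = -2.0192
  β = (-10 - (0.7)·-2.0192) / (2.7) = -3.1802
Iteration 3:
  α = (3 - (2)·-3.1802) / (-5) = -1.8721
  β = (-10 - (0.7)·-1.8721) / (2.7) = -3.2183
Change: (0.1471, -0.0381) → max |·| = 0.1471

0.1471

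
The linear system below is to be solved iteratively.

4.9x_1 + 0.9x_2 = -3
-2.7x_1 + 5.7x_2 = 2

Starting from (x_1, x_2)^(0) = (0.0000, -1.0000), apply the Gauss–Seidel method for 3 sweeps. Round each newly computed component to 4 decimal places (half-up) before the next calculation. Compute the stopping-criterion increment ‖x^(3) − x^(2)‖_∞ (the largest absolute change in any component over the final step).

Iteration 1:
  x_1 = (-3 - (0.9)·-1.0000) / (4.9) = -0.4286
  x_2 = (2 - (-2.7)·-0.4286) / (5.7) = 0.1479
Iteration 2:
  x_1 = (-3 - (0.9)·0.1479) / (4.9) = -0.6394
  x_2 = (2 - (-2.7)·-0.6394) / (5.7) = 0.0480
Iteration 3:
  x_1 = (-3 - (0.9)·0.0480) / (4.9) = -0.6211
  x_2 = (2 - (-2.7)·-0.6211) / (5.7) = 0.0567
Change: (0.0183, 0.0087) → max |·| = 0.0183

0.0183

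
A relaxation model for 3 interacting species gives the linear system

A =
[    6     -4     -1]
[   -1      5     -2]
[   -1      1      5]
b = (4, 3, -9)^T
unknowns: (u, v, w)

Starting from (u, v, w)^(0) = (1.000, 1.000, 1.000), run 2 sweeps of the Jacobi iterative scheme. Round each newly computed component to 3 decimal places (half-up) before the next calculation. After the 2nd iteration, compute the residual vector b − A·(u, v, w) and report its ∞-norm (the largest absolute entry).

4.022

Iteration 1:
  u = (4 - (-4)·1.000 - (-1)·1.000) / (6) = 1.500
  v = (3 - (-1)·1.000 - (-2)·1.000) / (5) = 1.200
  w = (-9 - (-1)·1.000 - (1)·1.000) / (5) = -1.800
Iteration 2:
  u = (4 - (-4)·1.200 - (-1)·-1.800) / (6) = 1.167
  v = (3 - (-1)·1.500 - (-2)·-1.800) / (5) = 0.180
  w = (-9 - (-1)·1.500 - (1)·1.200) / (5) = -1.740
Residual b − A·x = (-4.022, -0.213, 0.687); ∞-norm = 4.022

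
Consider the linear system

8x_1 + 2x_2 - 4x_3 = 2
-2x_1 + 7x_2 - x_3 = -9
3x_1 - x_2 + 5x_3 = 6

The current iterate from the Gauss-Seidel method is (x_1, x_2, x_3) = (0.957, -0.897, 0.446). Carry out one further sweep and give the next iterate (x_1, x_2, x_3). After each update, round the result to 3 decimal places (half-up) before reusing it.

One sweep:
  x_1 = (2 - (2)·-0.897 - (-4)·0.446) / (8) = 0.697
  x_2 = (-9 - (-2)·0.697 - (-1)·0.446) / (7) = -1.023
  x_3 = (6 - (3)·0.697 - (-1)·-1.023) / (5) = 0.577

(0.697, -1.023, 0.577)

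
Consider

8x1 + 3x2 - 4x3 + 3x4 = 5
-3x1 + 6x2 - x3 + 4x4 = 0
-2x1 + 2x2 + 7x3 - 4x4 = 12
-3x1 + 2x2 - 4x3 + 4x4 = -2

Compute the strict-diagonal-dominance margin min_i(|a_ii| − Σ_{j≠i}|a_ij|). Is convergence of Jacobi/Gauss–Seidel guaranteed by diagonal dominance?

row 1: |8| − (3+4+3) = -2
row 2: |6| − (3+1+4) = -2
row 3: |7| − (2+2+4) = -1
row 4: |4| − (3+2+4) = -5
minimum over rows = -5 → not strictly diagonally dominant

-5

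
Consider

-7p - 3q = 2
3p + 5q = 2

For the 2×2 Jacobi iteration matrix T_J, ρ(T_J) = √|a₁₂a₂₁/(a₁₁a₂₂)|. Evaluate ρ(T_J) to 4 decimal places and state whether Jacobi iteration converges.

a₁₂a₂₁/(a₁₁a₂₂) = (-3)·(3) / ((-7)·(5)) = 0.257143
ρ = √|0.257143| = √0.257143 = 0.5071
ρ < 1, so Jacobi converges

0.5071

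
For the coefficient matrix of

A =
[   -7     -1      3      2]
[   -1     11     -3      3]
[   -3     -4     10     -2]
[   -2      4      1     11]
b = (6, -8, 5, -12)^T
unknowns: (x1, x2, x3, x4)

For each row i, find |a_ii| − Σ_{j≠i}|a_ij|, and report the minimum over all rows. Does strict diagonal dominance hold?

1

row 1: |-7| − (1+3+2) = 1
row 2: |11| − (1+3+3) = 4
row 3: |10| − (3+4+2) = 1
row 4: |11| − (2+4+1) = 4
minimum over rows = 1 → strictly diagonally dominant (convergence guaranteed)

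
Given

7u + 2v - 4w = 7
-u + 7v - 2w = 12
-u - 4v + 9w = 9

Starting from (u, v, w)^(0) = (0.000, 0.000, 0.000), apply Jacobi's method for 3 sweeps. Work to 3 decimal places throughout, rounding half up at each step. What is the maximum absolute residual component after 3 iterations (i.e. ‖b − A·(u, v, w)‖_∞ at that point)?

Iteration 1:
  u = (7 - (2)·0.000 - (-4)·0.000) / (7) = 1.000
  v = (12 - (-1)·0.000 - (-2)·0.000) / (7) = 1.714
  w = (9 - (-1)·0.000 - (-4)·0.000) / (9) = 1.000
Iteration 2:
  u = (7 - (2)·1.714 - (-4)·1.000) / (7) = 1.082
  v = (12 - (-1)·1.000 - (-2)·1.000) / (7) = 2.143
  w = (9 - (-1)·1.000 - (-4)·1.714) / (9) = 1.873
Iteration 3:
  u = (7 - (2)·2.143 - (-4)·1.873) / (7) = 1.458
  v = (12 - (-1)·1.082 - (-2)·1.873) / (7) = 2.404
  w = (9 - (-1)·1.082 - (-4)·2.143) / (9) = 2.073
Residual b − A·x = (0.278, 0.776, 1.417); ∞-norm = 1.417

1.417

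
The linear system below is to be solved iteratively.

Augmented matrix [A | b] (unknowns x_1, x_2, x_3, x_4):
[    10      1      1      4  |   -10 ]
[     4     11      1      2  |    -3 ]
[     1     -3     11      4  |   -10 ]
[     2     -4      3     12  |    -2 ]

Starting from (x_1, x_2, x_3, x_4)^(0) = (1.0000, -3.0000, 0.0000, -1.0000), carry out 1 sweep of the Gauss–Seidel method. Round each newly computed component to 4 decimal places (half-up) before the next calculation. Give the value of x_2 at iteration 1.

Iteration 1:
  x_1 = (-10 - (1)·-3.0000 - (1)·0.0000 - (4)·-1.0000) / (10) = -0.3000
  x_2 = (-3 - (4)·-0.3000 - (1)·0.0000 - (2)·-1.0000) / (11) = 0.0182
  x_3 = (-10 - (1)·-0.3000 - (-3)·0.0182 - (4)·-1.0000) / (11) = -0.5132
  x_4 = (-2 - (2)·-0.3000 - (-4)·0.0182 - (3)·-0.5132) / (12) = 0.0177

0.0182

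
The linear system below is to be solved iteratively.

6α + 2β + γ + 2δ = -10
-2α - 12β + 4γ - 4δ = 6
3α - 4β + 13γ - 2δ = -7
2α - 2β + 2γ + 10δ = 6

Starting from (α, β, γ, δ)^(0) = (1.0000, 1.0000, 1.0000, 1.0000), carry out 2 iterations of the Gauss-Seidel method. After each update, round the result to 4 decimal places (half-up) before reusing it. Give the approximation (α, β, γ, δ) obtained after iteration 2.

(-2.0167, -0.4583, -0.0525, 0.9222)

Iteration 1:
  α = (-10 - (2)·1.0000 - (1)·1.0000 - (2)·1.0000) / (6) = -2.5000
  β = (6 - (-2)·-2.5000 - (4)·1.0000 - (-4)·1.0000) / (-12) = -0.0833
  γ = (-7 - (3)·-2.5000 - (-4)·-0.0833 - (-2)·1.0000) / (13) = 0.1667
  δ = (6 - (2)·-2.5000 - (-2)·-0.0833 - (2)·0.1667) / (10) = 1.0500
Iteration 2:
  α = (-10 - (2)·-0.0833 - (1)·0.1667 - (2)·1.0500) / (6) = -2.0167
  β = (6 - (-2)·-2.0167 - (4)·0.1667 - (-4)·1.0500) / (-12) = -0.4583
  γ = (-7 - (3)·-2.0167 - (-4)·-0.4583 - (-2)·1.0500) / (13) = -0.0525
  δ = (6 - (2)·-2.0167 - (-2)·-0.4583 - (2)·-0.0525) / (10) = 0.9222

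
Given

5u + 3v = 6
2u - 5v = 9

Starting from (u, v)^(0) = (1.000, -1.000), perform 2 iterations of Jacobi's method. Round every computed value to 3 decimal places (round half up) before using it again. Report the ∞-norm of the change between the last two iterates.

Iteration 1:
  u = (6 - (3)·-1.000) / (5) = 1.800
  v = (9 - (2)·1.000) / (-5) = -1.400
Iteration 2:
  u = (6 - (3)·-1.400) / (5) = 2.040
  v = (9 - (2)·1.800) / (-5) = -1.080
Change: (0.240, 0.320) → max |·| = 0.320

0.320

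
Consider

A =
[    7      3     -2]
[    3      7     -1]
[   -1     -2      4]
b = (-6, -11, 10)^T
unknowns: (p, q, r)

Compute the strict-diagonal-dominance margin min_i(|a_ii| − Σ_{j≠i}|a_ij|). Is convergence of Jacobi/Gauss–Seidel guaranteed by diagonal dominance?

1

row 1: |7| − (3+2) = 2
row 2: |7| − (3+1) = 3
row 3: |4| − (1+2) = 1
minimum over rows = 1 → strictly diagonally dominant (convergence guaranteed)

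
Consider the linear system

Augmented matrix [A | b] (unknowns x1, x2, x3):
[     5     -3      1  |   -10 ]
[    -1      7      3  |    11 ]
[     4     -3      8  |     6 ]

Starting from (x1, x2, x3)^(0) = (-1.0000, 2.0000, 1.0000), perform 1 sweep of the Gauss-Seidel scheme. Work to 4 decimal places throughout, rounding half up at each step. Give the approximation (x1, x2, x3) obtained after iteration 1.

(-1.0000, 1.0000, 1.6250)

Iteration 1:
  x1 = (-10 - (-3)·2.0000 - (1)·1.0000) / (5) = -1.0000
  x2 = (11 - (-1)·-1.0000 - (3)·1.0000) / (7) = 1.0000
  x3 = (6 - (4)·-1.0000 - (-3)·1.0000) / (8) = 1.6250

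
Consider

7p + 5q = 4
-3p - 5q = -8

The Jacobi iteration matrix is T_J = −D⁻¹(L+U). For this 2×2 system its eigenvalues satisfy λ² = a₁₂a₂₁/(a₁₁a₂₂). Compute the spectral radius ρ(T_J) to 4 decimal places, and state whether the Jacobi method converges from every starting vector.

a₁₂a₂₁/(a₁₁a₂₂) = (5)·(-3) / ((7)·(-5)) = 0.428571
ρ = √|0.428571| = √0.428571 = 0.6547
ρ < 1, so Jacobi converges

0.6547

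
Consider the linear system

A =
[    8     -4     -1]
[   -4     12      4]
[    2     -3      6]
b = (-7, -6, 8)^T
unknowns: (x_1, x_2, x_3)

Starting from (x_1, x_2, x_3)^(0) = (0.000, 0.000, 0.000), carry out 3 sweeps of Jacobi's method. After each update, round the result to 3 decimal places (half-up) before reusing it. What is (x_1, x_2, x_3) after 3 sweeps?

(-1.321, -1.278, 1.035)

Iteration 1:
  x_1 = (-7 - (-4)·0.000 - (-1)·0.000) / (8) = -0.875
  x_2 = (-6 - (-4)·0.000 - (4)·0.000) / (12) = -0.500
  x_3 = (8 - (2)·0.000 - (-3)·0.000) / (6) = 1.333
Iteration 2:
  x_1 = (-7 - (-4)·-0.500 - (-1)·1.333) / (8) = -0.958
  x_2 = (-6 - (-4)·-0.875 - (4)·1.333) / (12) = -1.236
  x_3 = (8 - (2)·-0.875 - (-3)·-0.500) / (6) = 1.375
Iteration 3:
  x_1 = (-7 - (-4)·-1.236 - (-1)·1.375) / (8) = -1.321
  x_2 = (-6 - (-4)·-0.958 - (4)·1.375) / (12) = -1.278
  x_3 = (8 - (2)·-0.958 - (-3)·-1.236) / (6) = 1.035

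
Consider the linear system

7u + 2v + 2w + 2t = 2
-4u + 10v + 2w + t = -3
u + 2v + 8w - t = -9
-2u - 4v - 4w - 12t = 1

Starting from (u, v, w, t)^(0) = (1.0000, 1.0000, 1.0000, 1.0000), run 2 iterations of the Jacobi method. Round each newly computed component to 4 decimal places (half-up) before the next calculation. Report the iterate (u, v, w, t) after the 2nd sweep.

Iteration 1:
  u = (2 - (2)·1.0000 - (2)·1.0000 - (2)·1.0000) / (7) = -0.5714
  v = (-3 - (-4)·1.0000 - (2)·1.0000 - (1)·1.0000) / (10) = -0.2000
  w = (-9 - (1)·1.0000 - (2)·1.0000 - (-1)·1.0000) / (8) = -1.3750
  t = (1 - (-2)·1.0000 - (-4)·1.0000 - (-4)·1.0000) / (-12) = -0.9167
Iteration 2:
  u = (2 - (2)·-0.2000 - (2)·-1.3750 - (2)·-0.9167) / (7) = 0.9976
  v = (-3 - (-4)·-0.5714 - (2)·-1.3750 - (1)·-0.9167) / (10) = -0.1619
  w = (-9 - (1)·-0.5714 - (2)·-0.2000 - (-1)·-0.9167) / (8) = -1.1182
  t = (1 - (-2)·-0.5714 - (-4)·-0.2000 - (-4)·-1.3750) / (-12) = 0.5369

(0.9976, -0.1619, -1.1182, 0.5369)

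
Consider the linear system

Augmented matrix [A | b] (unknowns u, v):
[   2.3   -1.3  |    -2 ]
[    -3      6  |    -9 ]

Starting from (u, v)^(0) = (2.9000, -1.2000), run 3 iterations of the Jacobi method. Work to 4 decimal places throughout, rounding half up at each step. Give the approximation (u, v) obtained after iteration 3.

(-2.1548, -1.9489)

Iteration 1:
  u = (-2 - (-1.3)·-1.2000) / (2.3) = -1.5478
  v = (-9 - (-3)·2.9000) / (6) = -0.0500
Iteration 2:
  u = (-2 - (-1.3)·-0.0500) / (2.3) = -0.8978
  v = (-9 - (-3)·-1.5478) / (6) = -2.2739
Iteration 3:
  u = (-2 - (-1.3)·-2.2739) / (2.3) = -2.1548
  v = (-9 - (-3)·-0.8978) / (6) = -1.9489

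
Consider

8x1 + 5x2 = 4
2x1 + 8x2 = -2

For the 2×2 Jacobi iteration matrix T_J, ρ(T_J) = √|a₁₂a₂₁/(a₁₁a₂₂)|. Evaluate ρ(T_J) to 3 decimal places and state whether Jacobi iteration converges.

0.395

a₁₂a₂₁/(a₁₁a₂₂) = (5)·(2) / ((8)·(8)) = 0.156250
ρ = √|0.156250| = √0.156250 = 0.395
ρ < 1, so Jacobi converges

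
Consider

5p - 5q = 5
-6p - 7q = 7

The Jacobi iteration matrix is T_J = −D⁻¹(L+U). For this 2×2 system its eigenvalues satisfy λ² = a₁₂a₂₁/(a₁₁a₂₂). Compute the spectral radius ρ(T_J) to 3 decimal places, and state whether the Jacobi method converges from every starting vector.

0.926

a₁₂a₂₁/(a₁₁a₂₂) = (-5)·(-6) / ((5)·(-7)) = -0.857143
ρ = √|-0.857143| = √0.857143 = 0.926
ρ < 1, so Jacobi converges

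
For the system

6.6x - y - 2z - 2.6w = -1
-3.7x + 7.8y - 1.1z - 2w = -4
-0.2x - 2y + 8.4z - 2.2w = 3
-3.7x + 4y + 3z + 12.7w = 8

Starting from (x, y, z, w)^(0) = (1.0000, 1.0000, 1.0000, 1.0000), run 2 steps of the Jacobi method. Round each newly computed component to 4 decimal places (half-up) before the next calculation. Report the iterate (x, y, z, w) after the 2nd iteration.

(0.3156, 0.0369, 0.5561, 0.5118)

Iteration 1:
  x = (-1 - (-1)·1.0000 - (-2)·1.0000 - (-2.6)·1.0000) / (6.6) = 0.6970
  y = (-4 - (-3.7)·1.0000 - (-1.1)·1.0000 - (-2)·1.0000) / (7.8) = 0.3590
  z = (3 - (-0.2)·1.0000 - (-2)·1.0000 - (-2.2)·1.0000) / (8.4) = 0.8810
  w = (8 - (-3.7)·1.0000 - (4)·1.0000 - (3)·1.0000) / (12.7) = 0.3701
Iteration 2:
  x = (-1 - (-1)·0.3590 - (-2)·0.8810 - (-2.6)·0.3701) / (6.6) = 0.3156
  y = (-4 - (-3.7)·0.6970 - (-1.1)·0.8810 - (-2)·0.3701) / (7.8) = 0.0369
  z = (3 - (-0.2)·0.6970 - (-2)·0.3590 - (-2.2)·0.3701) / (8.4) = 0.5561
  w = (8 - (-3.7)·0.6970 - (4)·0.3590 - (3)·0.8810) / (12.7) = 0.5118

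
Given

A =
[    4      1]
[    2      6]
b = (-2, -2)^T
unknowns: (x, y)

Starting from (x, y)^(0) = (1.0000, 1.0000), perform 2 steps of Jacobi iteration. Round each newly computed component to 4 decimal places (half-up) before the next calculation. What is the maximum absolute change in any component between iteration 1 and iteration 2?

0.5834

Iteration 1:
  x = (-2 - (1)·1.0000) / (4) = -0.7500
  y = (-2 - (2)·1.0000) / (6) = -0.6667
Iteration 2:
  x = (-2 - (1)·-0.6667) / (4) = -0.3333
  y = (-2 - (2)·-0.7500) / (6) = -0.0833
Change: (0.4167, 0.5834) → max |·| = 0.5834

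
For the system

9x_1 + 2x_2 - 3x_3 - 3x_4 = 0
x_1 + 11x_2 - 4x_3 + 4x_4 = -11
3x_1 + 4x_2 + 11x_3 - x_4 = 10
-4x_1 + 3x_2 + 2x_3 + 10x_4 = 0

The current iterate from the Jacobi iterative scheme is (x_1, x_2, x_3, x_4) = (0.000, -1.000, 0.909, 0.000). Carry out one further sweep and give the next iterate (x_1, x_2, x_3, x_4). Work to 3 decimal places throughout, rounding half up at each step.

(0.525, -0.669, 1.273, 0.118)

One sweep:
  x_1 = (0 - (2)·-1.000 - (-3)·0.909 - (-3)·0.000) / (9) = 0.525
  x_2 = (-11 - (1)·0.000 - (-4)·0.909 - (4)·0.000) / (11) = -0.669
  x_3 = (10 - (3)·0.000 - (4)·-1.000 - (-1)·0.000) / (11) = 1.273
  x_4 = (0 - (-4)·0.000 - (3)·-1.000 - (2)·0.909) / (10) = 0.118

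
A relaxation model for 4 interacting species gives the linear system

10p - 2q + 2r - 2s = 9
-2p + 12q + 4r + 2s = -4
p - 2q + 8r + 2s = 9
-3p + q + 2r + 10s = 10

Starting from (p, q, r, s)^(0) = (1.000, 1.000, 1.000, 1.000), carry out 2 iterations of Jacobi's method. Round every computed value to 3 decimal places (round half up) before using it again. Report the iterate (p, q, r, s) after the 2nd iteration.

Iteration 1:
  p = (9 - (-2)·1.000 - (2)·1.000 - (-2)·1.000) / (10) = 1.100
  q = (-4 - (-2)·1.000 - (4)·1.000 - (2)·1.000) / (12) = -0.667
  r = (9 - (1)·1.000 - (-2)·1.000 - (2)·1.000) / (8) = 1.000
  s = (10 - (-3)·1.000 - (1)·1.000 - (2)·1.000) / (10) = 1.000
Iteration 2:
  p = (9 - (-2)·-0.667 - (2)·1.000 - (-2)·1.000) / (10) = 0.767
  q = (-4 - (-2)·1.100 - (4)·1.000 - (2)·1.000) / (12) = -0.650
  r = (9 - (1)·1.100 - (-2)·-0.667 - (2)·1.000) / (8) = 0.571
  s = (10 - (-3)·1.100 - (1)·-0.667 - (2)·1.000) / (10) = 1.197

(0.767, -0.650, 0.571, 1.197)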